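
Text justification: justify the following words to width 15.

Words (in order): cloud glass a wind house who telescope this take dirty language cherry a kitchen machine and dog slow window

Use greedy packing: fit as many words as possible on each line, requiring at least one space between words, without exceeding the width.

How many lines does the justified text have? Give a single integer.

Line 1: ['cloud', 'glass', 'a'] (min_width=13, slack=2)
Line 2: ['wind', 'house', 'who'] (min_width=14, slack=1)
Line 3: ['telescope', 'this'] (min_width=14, slack=1)
Line 4: ['take', 'dirty'] (min_width=10, slack=5)
Line 5: ['language', 'cherry'] (min_width=15, slack=0)
Line 6: ['a', 'kitchen'] (min_width=9, slack=6)
Line 7: ['machine', 'and', 'dog'] (min_width=15, slack=0)
Line 8: ['slow', 'window'] (min_width=11, slack=4)
Total lines: 8

Answer: 8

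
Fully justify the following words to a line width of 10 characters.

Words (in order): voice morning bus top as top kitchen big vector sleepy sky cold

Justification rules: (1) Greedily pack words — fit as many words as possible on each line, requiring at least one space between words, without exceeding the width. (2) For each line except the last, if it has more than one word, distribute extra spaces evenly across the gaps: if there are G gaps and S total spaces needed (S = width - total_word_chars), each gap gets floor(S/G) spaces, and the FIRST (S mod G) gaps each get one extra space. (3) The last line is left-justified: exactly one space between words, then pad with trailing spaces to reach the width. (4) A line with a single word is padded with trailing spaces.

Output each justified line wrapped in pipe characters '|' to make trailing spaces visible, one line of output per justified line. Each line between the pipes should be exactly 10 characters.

Line 1: ['voice'] (min_width=5, slack=5)
Line 2: ['morning'] (min_width=7, slack=3)
Line 3: ['bus', 'top', 'as'] (min_width=10, slack=0)
Line 4: ['top'] (min_width=3, slack=7)
Line 5: ['kitchen'] (min_width=7, slack=3)
Line 6: ['big', 'vector'] (min_width=10, slack=0)
Line 7: ['sleepy', 'sky'] (min_width=10, slack=0)
Line 8: ['cold'] (min_width=4, slack=6)

Answer: |voice     |
|morning   |
|bus top as|
|top       |
|kitchen   |
|big vector|
|sleepy sky|
|cold      |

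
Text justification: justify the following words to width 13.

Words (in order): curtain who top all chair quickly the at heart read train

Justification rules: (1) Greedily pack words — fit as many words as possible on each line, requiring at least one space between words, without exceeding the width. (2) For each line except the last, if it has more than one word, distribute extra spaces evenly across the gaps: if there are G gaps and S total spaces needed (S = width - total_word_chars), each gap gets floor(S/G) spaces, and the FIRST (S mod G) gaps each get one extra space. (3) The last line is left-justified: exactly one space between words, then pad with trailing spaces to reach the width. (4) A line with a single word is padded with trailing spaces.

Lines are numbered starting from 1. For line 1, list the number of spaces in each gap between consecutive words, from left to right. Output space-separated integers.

Line 1: ['curtain', 'who'] (min_width=11, slack=2)
Line 2: ['top', 'all', 'chair'] (min_width=13, slack=0)
Line 3: ['quickly', 'the'] (min_width=11, slack=2)
Line 4: ['at', 'heart', 'read'] (min_width=13, slack=0)
Line 5: ['train'] (min_width=5, slack=8)

Answer: 3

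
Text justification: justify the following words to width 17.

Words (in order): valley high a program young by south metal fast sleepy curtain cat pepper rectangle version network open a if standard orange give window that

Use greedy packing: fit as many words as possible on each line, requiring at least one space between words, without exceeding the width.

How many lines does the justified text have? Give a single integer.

Answer: 9

Derivation:
Line 1: ['valley', 'high', 'a'] (min_width=13, slack=4)
Line 2: ['program', 'young', 'by'] (min_width=16, slack=1)
Line 3: ['south', 'metal', 'fast'] (min_width=16, slack=1)
Line 4: ['sleepy', 'curtain'] (min_width=14, slack=3)
Line 5: ['cat', 'pepper'] (min_width=10, slack=7)
Line 6: ['rectangle', 'version'] (min_width=17, slack=0)
Line 7: ['network', 'open', 'a', 'if'] (min_width=17, slack=0)
Line 8: ['standard', 'orange'] (min_width=15, slack=2)
Line 9: ['give', 'window', 'that'] (min_width=16, slack=1)
Total lines: 9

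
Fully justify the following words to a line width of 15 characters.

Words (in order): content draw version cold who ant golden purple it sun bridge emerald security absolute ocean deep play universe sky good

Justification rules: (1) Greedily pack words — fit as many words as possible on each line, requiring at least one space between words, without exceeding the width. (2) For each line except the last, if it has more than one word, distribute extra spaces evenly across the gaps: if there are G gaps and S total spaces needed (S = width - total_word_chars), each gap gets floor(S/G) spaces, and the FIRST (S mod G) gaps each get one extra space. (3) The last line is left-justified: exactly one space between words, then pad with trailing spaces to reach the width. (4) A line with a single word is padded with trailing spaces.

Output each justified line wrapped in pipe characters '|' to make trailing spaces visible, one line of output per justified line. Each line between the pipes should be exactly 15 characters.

Line 1: ['content', 'draw'] (min_width=12, slack=3)
Line 2: ['version', 'cold'] (min_width=12, slack=3)
Line 3: ['who', 'ant', 'golden'] (min_width=14, slack=1)
Line 4: ['purple', 'it', 'sun'] (min_width=13, slack=2)
Line 5: ['bridge', 'emerald'] (min_width=14, slack=1)
Line 6: ['security'] (min_width=8, slack=7)
Line 7: ['absolute', 'ocean'] (min_width=14, slack=1)
Line 8: ['deep', 'play'] (min_width=9, slack=6)
Line 9: ['universe', 'sky'] (min_width=12, slack=3)
Line 10: ['good'] (min_width=4, slack=11)

Answer: |content    draw|
|version    cold|
|who  ant golden|
|purple  it  sun|
|bridge  emerald|
|security       |
|absolute  ocean|
|deep       play|
|universe    sky|
|good           |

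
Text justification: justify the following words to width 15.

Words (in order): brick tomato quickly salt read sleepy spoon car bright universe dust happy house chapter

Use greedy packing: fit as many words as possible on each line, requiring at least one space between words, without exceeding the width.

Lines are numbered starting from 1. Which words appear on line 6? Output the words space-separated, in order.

Line 1: ['brick', 'tomato'] (min_width=12, slack=3)
Line 2: ['quickly', 'salt'] (min_width=12, slack=3)
Line 3: ['read', 'sleepy'] (min_width=11, slack=4)
Line 4: ['spoon', 'car'] (min_width=9, slack=6)
Line 5: ['bright', 'universe'] (min_width=15, slack=0)
Line 6: ['dust', 'happy'] (min_width=10, slack=5)
Line 7: ['house', 'chapter'] (min_width=13, slack=2)

Answer: dust happy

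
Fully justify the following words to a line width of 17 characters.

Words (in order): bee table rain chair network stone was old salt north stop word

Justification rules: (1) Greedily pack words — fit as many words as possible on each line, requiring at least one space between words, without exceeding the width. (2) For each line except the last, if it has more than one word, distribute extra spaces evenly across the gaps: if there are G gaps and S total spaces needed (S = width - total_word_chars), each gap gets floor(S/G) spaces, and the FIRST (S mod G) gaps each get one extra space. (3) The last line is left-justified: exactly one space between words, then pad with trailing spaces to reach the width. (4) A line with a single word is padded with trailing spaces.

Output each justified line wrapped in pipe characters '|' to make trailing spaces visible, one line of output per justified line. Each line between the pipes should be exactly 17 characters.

Answer: |bee   table  rain|
|chair     network|
|stone   was   old|
|salt  north  stop|
|word             |

Derivation:
Line 1: ['bee', 'table', 'rain'] (min_width=14, slack=3)
Line 2: ['chair', 'network'] (min_width=13, slack=4)
Line 3: ['stone', 'was', 'old'] (min_width=13, slack=4)
Line 4: ['salt', 'north', 'stop'] (min_width=15, slack=2)
Line 5: ['word'] (min_width=4, slack=13)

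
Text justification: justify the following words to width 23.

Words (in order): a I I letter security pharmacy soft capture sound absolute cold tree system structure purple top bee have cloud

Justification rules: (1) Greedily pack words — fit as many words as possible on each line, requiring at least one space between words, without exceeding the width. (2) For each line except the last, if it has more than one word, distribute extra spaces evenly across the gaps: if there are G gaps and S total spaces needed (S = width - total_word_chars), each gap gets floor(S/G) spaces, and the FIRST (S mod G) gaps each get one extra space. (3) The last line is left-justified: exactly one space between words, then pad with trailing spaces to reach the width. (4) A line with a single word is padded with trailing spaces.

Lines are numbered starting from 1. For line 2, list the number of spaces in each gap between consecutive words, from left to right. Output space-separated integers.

Answer: 2 2

Derivation:
Line 1: ['a', 'I', 'I', 'letter', 'security'] (min_width=21, slack=2)
Line 2: ['pharmacy', 'soft', 'capture'] (min_width=21, slack=2)
Line 3: ['sound', 'absolute', 'cold'] (min_width=19, slack=4)
Line 4: ['tree', 'system', 'structure'] (min_width=21, slack=2)
Line 5: ['purple', 'top', 'bee', 'have'] (min_width=19, slack=4)
Line 6: ['cloud'] (min_width=5, slack=18)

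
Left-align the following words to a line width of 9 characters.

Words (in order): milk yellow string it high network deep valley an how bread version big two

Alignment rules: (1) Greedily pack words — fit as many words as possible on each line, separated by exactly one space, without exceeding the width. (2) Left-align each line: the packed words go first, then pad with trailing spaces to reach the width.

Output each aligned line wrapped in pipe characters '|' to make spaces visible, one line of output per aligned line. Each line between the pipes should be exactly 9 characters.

Answer: |milk     |
|yellow   |
|string it|
|high     |
|network  |
|deep     |
|valley an|
|how bread|
|version  |
|big two  |

Derivation:
Line 1: ['milk'] (min_width=4, slack=5)
Line 2: ['yellow'] (min_width=6, slack=3)
Line 3: ['string', 'it'] (min_width=9, slack=0)
Line 4: ['high'] (min_width=4, slack=5)
Line 5: ['network'] (min_width=7, slack=2)
Line 6: ['deep'] (min_width=4, slack=5)
Line 7: ['valley', 'an'] (min_width=9, slack=0)
Line 8: ['how', 'bread'] (min_width=9, slack=0)
Line 9: ['version'] (min_width=7, slack=2)
Line 10: ['big', 'two'] (min_width=7, slack=2)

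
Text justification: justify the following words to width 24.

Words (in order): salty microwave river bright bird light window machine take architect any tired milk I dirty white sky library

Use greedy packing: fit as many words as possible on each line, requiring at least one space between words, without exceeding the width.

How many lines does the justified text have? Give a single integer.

Answer: 5

Derivation:
Line 1: ['salty', 'microwave', 'river'] (min_width=21, slack=3)
Line 2: ['bright', 'bird', 'light', 'window'] (min_width=24, slack=0)
Line 3: ['machine', 'take', 'architect'] (min_width=22, slack=2)
Line 4: ['any', 'tired', 'milk', 'I', 'dirty'] (min_width=22, slack=2)
Line 5: ['white', 'sky', 'library'] (min_width=17, slack=7)
Total lines: 5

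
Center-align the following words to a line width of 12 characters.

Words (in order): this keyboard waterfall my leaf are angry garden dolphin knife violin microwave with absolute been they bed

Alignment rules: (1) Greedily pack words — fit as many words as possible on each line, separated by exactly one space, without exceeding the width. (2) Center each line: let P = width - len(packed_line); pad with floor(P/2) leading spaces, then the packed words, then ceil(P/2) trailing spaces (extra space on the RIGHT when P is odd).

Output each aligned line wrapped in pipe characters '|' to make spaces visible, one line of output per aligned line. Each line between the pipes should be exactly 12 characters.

Answer: |    this    |
|  keyboard  |
|waterfall my|
|  leaf are  |
|angry garden|
|  dolphin   |
|knife violin|
| microwave  |
|    with    |
|  absolute  |
| been they  |
|    bed     |

Derivation:
Line 1: ['this'] (min_width=4, slack=8)
Line 2: ['keyboard'] (min_width=8, slack=4)
Line 3: ['waterfall', 'my'] (min_width=12, slack=0)
Line 4: ['leaf', 'are'] (min_width=8, slack=4)
Line 5: ['angry', 'garden'] (min_width=12, slack=0)
Line 6: ['dolphin'] (min_width=7, slack=5)
Line 7: ['knife', 'violin'] (min_width=12, slack=0)
Line 8: ['microwave'] (min_width=9, slack=3)
Line 9: ['with'] (min_width=4, slack=8)
Line 10: ['absolute'] (min_width=8, slack=4)
Line 11: ['been', 'they'] (min_width=9, slack=3)
Line 12: ['bed'] (min_width=3, slack=9)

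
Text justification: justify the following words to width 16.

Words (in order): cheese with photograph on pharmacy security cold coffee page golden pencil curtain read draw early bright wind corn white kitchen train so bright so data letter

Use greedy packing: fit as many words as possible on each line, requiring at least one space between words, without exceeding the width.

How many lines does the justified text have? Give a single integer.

Line 1: ['cheese', 'with'] (min_width=11, slack=5)
Line 2: ['photograph', 'on'] (min_width=13, slack=3)
Line 3: ['pharmacy'] (min_width=8, slack=8)
Line 4: ['security', 'cold'] (min_width=13, slack=3)
Line 5: ['coffee', 'page'] (min_width=11, slack=5)
Line 6: ['golden', 'pencil'] (min_width=13, slack=3)
Line 7: ['curtain', 'read'] (min_width=12, slack=4)
Line 8: ['draw', 'early'] (min_width=10, slack=6)
Line 9: ['bright', 'wind', 'corn'] (min_width=16, slack=0)
Line 10: ['white', 'kitchen'] (min_width=13, slack=3)
Line 11: ['train', 'so', 'bright'] (min_width=15, slack=1)
Line 12: ['so', 'data', 'letter'] (min_width=14, slack=2)
Total lines: 12

Answer: 12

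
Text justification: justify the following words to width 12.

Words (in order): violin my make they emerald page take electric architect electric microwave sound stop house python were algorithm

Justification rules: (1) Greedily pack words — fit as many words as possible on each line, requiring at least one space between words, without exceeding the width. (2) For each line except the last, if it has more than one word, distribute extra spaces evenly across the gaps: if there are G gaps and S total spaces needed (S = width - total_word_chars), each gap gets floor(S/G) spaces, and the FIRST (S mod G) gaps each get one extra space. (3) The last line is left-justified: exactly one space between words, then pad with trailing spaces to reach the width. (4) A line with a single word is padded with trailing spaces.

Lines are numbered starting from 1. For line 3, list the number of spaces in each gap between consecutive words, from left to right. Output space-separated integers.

Answer: 1

Derivation:
Line 1: ['violin', 'my'] (min_width=9, slack=3)
Line 2: ['make', 'they'] (min_width=9, slack=3)
Line 3: ['emerald', 'page'] (min_width=12, slack=0)
Line 4: ['take'] (min_width=4, slack=8)
Line 5: ['electric'] (min_width=8, slack=4)
Line 6: ['architect'] (min_width=9, slack=3)
Line 7: ['electric'] (min_width=8, slack=4)
Line 8: ['microwave'] (min_width=9, slack=3)
Line 9: ['sound', 'stop'] (min_width=10, slack=2)
Line 10: ['house', 'python'] (min_width=12, slack=0)
Line 11: ['were'] (min_width=4, slack=8)
Line 12: ['algorithm'] (min_width=9, slack=3)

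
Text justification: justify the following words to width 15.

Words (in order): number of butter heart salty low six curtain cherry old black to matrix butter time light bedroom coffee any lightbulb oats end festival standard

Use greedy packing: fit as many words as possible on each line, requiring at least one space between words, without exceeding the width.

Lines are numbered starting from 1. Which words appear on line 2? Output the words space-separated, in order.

Answer: butter heart

Derivation:
Line 1: ['number', 'of'] (min_width=9, slack=6)
Line 2: ['butter', 'heart'] (min_width=12, slack=3)
Line 3: ['salty', 'low', 'six'] (min_width=13, slack=2)
Line 4: ['curtain', 'cherry'] (min_width=14, slack=1)
Line 5: ['old', 'black', 'to'] (min_width=12, slack=3)
Line 6: ['matrix', 'butter'] (min_width=13, slack=2)
Line 7: ['time', 'light'] (min_width=10, slack=5)
Line 8: ['bedroom', 'coffee'] (min_width=14, slack=1)
Line 9: ['any', 'lightbulb'] (min_width=13, slack=2)
Line 10: ['oats', 'end'] (min_width=8, slack=7)
Line 11: ['festival'] (min_width=8, slack=7)
Line 12: ['standard'] (min_width=8, slack=7)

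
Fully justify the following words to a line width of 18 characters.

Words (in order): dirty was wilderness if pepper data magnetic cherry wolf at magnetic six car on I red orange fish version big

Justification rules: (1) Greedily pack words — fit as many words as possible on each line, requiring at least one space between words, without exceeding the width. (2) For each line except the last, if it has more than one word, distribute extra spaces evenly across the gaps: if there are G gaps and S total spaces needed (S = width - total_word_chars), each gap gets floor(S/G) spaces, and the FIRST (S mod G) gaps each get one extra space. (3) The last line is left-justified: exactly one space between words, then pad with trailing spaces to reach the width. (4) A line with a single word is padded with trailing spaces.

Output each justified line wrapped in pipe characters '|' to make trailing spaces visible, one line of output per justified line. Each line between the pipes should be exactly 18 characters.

Line 1: ['dirty', 'was'] (min_width=9, slack=9)
Line 2: ['wilderness', 'if'] (min_width=13, slack=5)
Line 3: ['pepper', 'data'] (min_width=11, slack=7)
Line 4: ['magnetic', 'cherry'] (min_width=15, slack=3)
Line 5: ['wolf', 'at', 'magnetic'] (min_width=16, slack=2)
Line 6: ['six', 'car', 'on', 'I', 'red'] (min_width=16, slack=2)
Line 7: ['orange', 'fish'] (min_width=11, slack=7)
Line 8: ['version', 'big'] (min_width=11, slack=7)

Answer: |dirty          was|
|wilderness      if|
|pepper        data|
|magnetic    cherry|
|wolf  at  magnetic|
|six  car  on I red|
|orange        fish|
|version big       |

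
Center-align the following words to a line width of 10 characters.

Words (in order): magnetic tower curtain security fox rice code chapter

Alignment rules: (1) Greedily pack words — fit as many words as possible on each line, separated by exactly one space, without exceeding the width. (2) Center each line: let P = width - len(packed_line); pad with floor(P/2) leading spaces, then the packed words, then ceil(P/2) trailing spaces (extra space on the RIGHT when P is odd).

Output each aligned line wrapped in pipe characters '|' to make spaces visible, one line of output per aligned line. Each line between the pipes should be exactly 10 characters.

Line 1: ['magnetic'] (min_width=8, slack=2)
Line 2: ['tower'] (min_width=5, slack=5)
Line 3: ['curtain'] (min_width=7, slack=3)
Line 4: ['security'] (min_width=8, slack=2)
Line 5: ['fox', 'rice'] (min_width=8, slack=2)
Line 6: ['code'] (min_width=4, slack=6)
Line 7: ['chapter'] (min_width=7, slack=3)

Answer: | magnetic |
|  tower   |
| curtain  |
| security |
| fox rice |
|   code   |
| chapter  |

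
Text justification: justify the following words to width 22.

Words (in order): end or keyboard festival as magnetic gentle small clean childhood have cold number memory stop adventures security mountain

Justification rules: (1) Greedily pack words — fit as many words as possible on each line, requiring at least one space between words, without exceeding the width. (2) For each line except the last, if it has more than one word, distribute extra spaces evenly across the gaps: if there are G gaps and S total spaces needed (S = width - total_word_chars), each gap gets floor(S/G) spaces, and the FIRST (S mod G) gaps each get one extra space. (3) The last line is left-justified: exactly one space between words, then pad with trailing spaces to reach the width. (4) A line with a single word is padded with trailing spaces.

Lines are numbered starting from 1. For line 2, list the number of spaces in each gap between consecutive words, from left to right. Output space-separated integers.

Answer: 2 2

Derivation:
Line 1: ['end', 'or', 'keyboard'] (min_width=15, slack=7)
Line 2: ['festival', 'as', 'magnetic'] (min_width=20, slack=2)
Line 3: ['gentle', 'small', 'clean'] (min_width=18, slack=4)
Line 4: ['childhood', 'have', 'cold'] (min_width=19, slack=3)
Line 5: ['number', 'memory', 'stop'] (min_width=18, slack=4)
Line 6: ['adventures', 'security'] (min_width=19, slack=3)
Line 7: ['mountain'] (min_width=8, slack=14)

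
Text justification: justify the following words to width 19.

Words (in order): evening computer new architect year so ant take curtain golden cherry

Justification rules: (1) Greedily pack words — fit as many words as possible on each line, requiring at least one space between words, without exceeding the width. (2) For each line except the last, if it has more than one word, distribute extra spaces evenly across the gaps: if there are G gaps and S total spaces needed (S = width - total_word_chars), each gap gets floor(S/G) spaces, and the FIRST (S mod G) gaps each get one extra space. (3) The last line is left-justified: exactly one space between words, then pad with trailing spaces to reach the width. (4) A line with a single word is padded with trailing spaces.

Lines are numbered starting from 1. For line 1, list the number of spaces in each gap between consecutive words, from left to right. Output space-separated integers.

Line 1: ['evening', 'computer'] (min_width=16, slack=3)
Line 2: ['new', 'architect', 'year'] (min_width=18, slack=1)
Line 3: ['so', 'ant', 'take', 'curtain'] (min_width=19, slack=0)
Line 4: ['golden', 'cherry'] (min_width=13, slack=6)

Answer: 4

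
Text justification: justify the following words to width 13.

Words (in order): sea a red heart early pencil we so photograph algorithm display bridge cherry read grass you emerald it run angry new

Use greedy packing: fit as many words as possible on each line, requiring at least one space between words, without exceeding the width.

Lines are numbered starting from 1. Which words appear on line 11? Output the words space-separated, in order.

Line 1: ['sea', 'a', 'red'] (min_width=9, slack=4)
Line 2: ['heart', 'early'] (min_width=11, slack=2)
Line 3: ['pencil', 'we', 'so'] (min_width=12, slack=1)
Line 4: ['photograph'] (min_width=10, slack=3)
Line 5: ['algorithm'] (min_width=9, slack=4)
Line 6: ['display'] (min_width=7, slack=6)
Line 7: ['bridge', 'cherry'] (min_width=13, slack=0)
Line 8: ['read', 'grass'] (min_width=10, slack=3)
Line 9: ['you', 'emerald'] (min_width=11, slack=2)
Line 10: ['it', 'run', 'angry'] (min_width=12, slack=1)
Line 11: ['new'] (min_width=3, slack=10)

Answer: new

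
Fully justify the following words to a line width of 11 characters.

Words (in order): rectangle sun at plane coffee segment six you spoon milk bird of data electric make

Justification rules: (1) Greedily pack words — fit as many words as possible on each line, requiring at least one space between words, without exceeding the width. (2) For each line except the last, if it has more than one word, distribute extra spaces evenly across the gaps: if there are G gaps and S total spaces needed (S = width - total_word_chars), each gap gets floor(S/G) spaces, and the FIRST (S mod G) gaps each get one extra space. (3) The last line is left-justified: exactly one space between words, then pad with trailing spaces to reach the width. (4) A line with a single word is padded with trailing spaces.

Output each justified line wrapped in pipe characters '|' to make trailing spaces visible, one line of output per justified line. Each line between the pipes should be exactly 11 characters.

Line 1: ['rectangle'] (min_width=9, slack=2)
Line 2: ['sun', 'at'] (min_width=6, slack=5)
Line 3: ['plane'] (min_width=5, slack=6)
Line 4: ['coffee'] (min_width=6, slack=5)
Line 5: ['segment', 'six'] (min_width=11, slack=0)
Line 6: ['you', 'spoon'] (min_width=9, slack=2)
Line 7: ['milk', 'bird'] (min_width=9, slack=2)
Line 8: ['of', 'data'] (min_width=7, slack=4)
Line 9: ['electric'] (min_width=8, slack=3)
Line 10: ['make'] (min_width=4, slack=7)

Answer: |rectangle  |
|sun      at|
|plane      |
|coffee     |
|segment six|
|you   spoon|
|milk   bird|
|of     data|
|electric   |
|make       |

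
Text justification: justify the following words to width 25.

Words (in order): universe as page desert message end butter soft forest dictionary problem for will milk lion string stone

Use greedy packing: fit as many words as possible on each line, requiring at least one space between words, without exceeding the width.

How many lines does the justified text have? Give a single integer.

Answer: 5

Derivation:
Line 1: ['universe', 'as', 'page', 'desert'] (min_width=23, slack=2)
Line 2: ['message', 'end', 'butter', 'soft'] (min_width=23, slack=2)
Line 3: ['forest', 'dictionary', 'problem'] (min_width=25, slack=0)
Line 4: ['for', 'will', 'milk', 'lion', 'string'] (min_width=25, slack=0)
Line 5: ['stone'] (min_width=5, slack=20)
Total lines: 5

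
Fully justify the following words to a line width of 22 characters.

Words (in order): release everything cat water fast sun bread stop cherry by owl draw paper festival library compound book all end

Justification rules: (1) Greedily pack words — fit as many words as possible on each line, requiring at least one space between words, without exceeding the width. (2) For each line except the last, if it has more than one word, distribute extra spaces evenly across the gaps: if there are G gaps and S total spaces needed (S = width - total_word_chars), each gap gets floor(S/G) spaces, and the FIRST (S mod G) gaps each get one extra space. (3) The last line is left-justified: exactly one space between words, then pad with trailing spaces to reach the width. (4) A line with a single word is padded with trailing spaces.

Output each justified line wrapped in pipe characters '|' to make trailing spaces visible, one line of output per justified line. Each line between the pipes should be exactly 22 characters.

Line 1: ['release', 'everything', 'cat'] (min_width=22, slack=0)
Line 2: ['water', 'fast', 'sun', 'bread'] (min_width=20, slack=2)
Line 3: ['stop', 'cherry', 'by', 'owl'] (min_width=18, slack=4)
Line 4: ['draw', 'paper', 'festival'] (min_width=19, slack=3)
Line 5: ['library', 'compound', 'book'] (min_width=21, slack=1)
Line 6: ['all', 'end'] (min_width=7, slack=15)

Answer: |release everything cat|
|water  fast  sun bread|
|stop   cherry  by  owl|
|draw   paper  festival|
|library  compound book|
|all end               |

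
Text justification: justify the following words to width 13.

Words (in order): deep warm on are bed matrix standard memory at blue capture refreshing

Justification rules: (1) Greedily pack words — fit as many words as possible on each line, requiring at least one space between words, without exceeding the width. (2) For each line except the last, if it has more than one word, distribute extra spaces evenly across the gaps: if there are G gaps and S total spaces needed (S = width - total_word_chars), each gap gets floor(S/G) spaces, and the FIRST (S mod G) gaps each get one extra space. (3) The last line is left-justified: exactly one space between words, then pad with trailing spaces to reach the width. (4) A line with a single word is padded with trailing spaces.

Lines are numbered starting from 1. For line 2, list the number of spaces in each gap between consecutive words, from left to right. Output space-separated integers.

Line 1: ['deep', 'warm', 'on'] (min_width=12, slack=1)
Line 2: ['are', 'bed'] (min_width=7, slack=6)
Line 3: ['matrix'] (min_width=6, slack=7)
Line 4: ['standard'] (min_width=8, slack=5)
Line 5: ['memory', 'at'] (min_width=9, slack=4)
Line 6: ['blue', 'capture'] (min_width=12, slack=1)
Line 7: ['refreshing'] (min_width=10, slack=3)

Answer: 7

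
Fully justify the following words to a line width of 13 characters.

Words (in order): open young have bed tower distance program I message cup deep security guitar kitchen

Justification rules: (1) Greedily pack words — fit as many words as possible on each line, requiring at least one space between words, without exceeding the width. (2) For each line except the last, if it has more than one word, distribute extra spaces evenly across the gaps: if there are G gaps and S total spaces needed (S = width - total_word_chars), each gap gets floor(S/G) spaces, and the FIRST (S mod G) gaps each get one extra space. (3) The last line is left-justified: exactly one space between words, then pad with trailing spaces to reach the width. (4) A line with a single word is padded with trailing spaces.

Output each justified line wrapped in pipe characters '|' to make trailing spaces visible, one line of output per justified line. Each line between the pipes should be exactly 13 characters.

Answer: |open    young|
|have      bed|
|tower        |
|distance     |
|program     I|
|message   cup|
|deep security|
|guitar       |
|kitchen      |

Derivation:
Line 1: ['open', 'young'] (min_width=10, slack=3)
Line 2: ['have', 'bed'] (min_width=8, slack=5)
Line 3: ['tower'] (min_width=5, slack=8)
Line 4: ['distance'] (min_width=8, slack=5)
Line 5: ['program', 'I'] (min_width=9, slack=4)
Line 6: ['message', 'cup'] (min_width=11, slack=2)
Line 7: ['deep', 'security'] (min_width=13, slack=0)
Line 8: ['guitar'] (min_width=6, slack=7)
Line 9: ['kitchen'] (min_width=7, slack=6)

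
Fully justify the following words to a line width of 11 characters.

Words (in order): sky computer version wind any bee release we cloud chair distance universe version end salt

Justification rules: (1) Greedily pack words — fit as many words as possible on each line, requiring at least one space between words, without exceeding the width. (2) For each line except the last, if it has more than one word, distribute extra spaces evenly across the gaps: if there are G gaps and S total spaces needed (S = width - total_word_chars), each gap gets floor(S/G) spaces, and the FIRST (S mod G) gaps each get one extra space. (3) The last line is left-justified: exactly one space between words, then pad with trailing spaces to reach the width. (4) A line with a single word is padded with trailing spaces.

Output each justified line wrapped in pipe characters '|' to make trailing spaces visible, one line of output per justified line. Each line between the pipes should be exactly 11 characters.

Line 1: ['sky'] (min_width=3, slack=8)
Line 2: ['computer'] (min_width=8, slack=3)
Line 3: ['version'] (min_width=7, slack=4)
Line 4: ['wind', 'any'] (min_width=8, slack=3)
Line 5: ['bee', 'release'] (min_width=11, slack=0)
Line 6: ['we', 'cloud'] (min_width=8, slack=3)
Line 7: ['chair'] (min_width=5, slack=6)
Line 8: ['distance'] (min_width=8, slack=3)
Line 9: ['universe'] (min_width=8, slack=3)
Line 10: ['version', 'end'] (min_width=11, slack=0)
Line 11: ['salt'] (min_width=4, slack=7)

Answer: |sky        |
|computer   |
|version    |
|wind    any|
|bee release|
|we    cloud|
|chair      |
|distance   |
|universe   |
|version end|
|salt       |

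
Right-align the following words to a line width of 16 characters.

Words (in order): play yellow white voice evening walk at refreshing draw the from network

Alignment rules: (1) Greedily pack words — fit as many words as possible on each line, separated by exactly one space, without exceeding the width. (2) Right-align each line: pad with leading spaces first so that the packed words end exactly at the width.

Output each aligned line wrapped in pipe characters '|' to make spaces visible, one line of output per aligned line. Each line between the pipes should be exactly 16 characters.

Line 1: ['play', 'yellow'] (min_width=11, slack=5)
Line 2: ['white', 'voice'] (min_width=11, slack=5)
Line 3: ['evening', 'walk', 'at'] (min_width=15, slack=1)
Line 4: ['refreshing', 'draw'] (min_width=15, slack=1)
Line 5: ['the', 'from', 'network'] (min_width=16, slack=0)

Answer: |     play yellow|
|     white voice|
| evening walk at|
| refreshing draw|
|the from network|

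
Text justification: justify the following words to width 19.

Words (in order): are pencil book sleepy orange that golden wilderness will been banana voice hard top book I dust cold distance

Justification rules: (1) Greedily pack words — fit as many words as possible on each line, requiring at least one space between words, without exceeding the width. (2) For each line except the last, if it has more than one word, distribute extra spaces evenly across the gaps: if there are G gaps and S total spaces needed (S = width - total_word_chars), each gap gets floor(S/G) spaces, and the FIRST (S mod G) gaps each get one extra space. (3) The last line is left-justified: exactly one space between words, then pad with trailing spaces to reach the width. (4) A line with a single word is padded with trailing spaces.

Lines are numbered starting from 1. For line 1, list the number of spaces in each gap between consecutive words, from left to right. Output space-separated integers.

Line 1: ['are', 'pencil', 'book'] (min_width=15, slack=4)
Line 2: ['sleepy', 'orange', 'that'] (min_width=18, slack=1)
Line 3: ['golden', 'wilderness'] (min_width=17, slack=2)
Line 4: ['will', 'been', 'banana'] (min_width=16, slack=3)
Line 5: ['voice', 'hard', 'top', 'book'] (min_width=19, slack=0)
Line 6: ['I', 'dust', 'cold'] (min_width=11, slack=8)
Line 7: ['distance'] (min_width=8, slack=11)

Answer: 3 3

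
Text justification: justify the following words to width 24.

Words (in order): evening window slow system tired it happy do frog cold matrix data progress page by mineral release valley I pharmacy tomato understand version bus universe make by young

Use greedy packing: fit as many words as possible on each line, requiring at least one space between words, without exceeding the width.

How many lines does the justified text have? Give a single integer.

Line 1: ['evening', 'window', 'slow'] (min_width=19, slack=5)
Line 2: ['system', 'tired', 'it', 'happy', 'do'] (min_width=24, slack=0)
Line 3: ['frog', 'cold', 'matrix', 'data'] (min_width=21, slack=3)
Line 4: ['progress', 'page', 'by', 'mineral'] (min_width=24, slack=0)
Line 5: ['release', 'valley', 'I'] (min_width=16, slack=8)
Line 6: ['pharmacy', 'tomato'] (min_width=15, slack=9)
Line 7: ['understand', 'version', 'bus'] (min_width=22, slack=2)
Line 8: ['universe', 'make', 'by', 'young'] (min_width=22, slack=2)
Total lines: 8

Answer: 8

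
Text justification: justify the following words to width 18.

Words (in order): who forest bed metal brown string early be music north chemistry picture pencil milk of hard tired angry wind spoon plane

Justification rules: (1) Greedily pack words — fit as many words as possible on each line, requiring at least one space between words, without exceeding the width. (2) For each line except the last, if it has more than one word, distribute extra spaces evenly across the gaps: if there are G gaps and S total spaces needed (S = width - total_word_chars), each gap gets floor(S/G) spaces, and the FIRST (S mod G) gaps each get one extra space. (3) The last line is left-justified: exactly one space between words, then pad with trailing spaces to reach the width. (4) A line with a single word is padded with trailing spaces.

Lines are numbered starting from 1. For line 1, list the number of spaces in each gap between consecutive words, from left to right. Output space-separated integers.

Answer: 3 3

Derivation:
Line 1: ['who', 'forest', 'bed'] (min_width=14, slack=4)
Line 2: ['metal', 'brown', 'string'] (min_width=18, slack=0)
Line 3: ['early', 'be', 'music'] (min_width=14, slack=4)
Line 4: ['north', 'chemistry'] (min_width=15, slack=3)
Line 5: ['picture', 'pencil'] (min_width=14, slack=4)
Line 6: ['milk', 'of', 'hard', 'tired'] (min_width=18, slack=0)
Line 7: ['angry', 'wind', 'spoon'] (min_width=16, slack=2)
Line 8: ['plane'] (min_width=5, slack=13)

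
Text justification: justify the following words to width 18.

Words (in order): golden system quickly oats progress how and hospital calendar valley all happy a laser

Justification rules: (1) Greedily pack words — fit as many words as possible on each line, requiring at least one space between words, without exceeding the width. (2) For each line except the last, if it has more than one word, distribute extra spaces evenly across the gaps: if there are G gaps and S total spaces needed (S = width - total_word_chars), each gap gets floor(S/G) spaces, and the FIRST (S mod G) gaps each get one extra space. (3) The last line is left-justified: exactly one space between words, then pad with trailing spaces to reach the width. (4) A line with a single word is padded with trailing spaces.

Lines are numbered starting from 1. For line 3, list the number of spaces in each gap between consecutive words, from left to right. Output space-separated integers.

Line 1: ['golden', 'system'] (min_width=13, slack=5)
Line 2: ['quickly', 'oats'] (min_width=12, slack=6)
Line 3: ['progress', 'how', 'and'] (min_width=16, slack=2)
Line 4: ['hospital', 'calendar'] (min_width=17, slack=1)
Line 5: ['valley', 'all', 'happy', 'a'] (min_width=18, slack=0)
Line 6: ['laser'] (min_width=5, slack=13)

Answer: 2 2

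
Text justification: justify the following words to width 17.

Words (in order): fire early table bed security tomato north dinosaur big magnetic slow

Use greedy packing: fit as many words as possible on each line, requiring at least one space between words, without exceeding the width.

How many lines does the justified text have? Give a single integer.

Line 1: ['fire', 'early', 'table'] (min_width=16, slack=1)
Line 2: ['bed', 'security'] (min_width=12, slack=5)
Line 3: ['tomato', 'north'] (min_width=12, slack=5)
Line 4: ['dinosaur', 'big'] (min_width=12, slack=5)
Line 5: ['magnetic', 'slow'] (min_width=13, slack=4)
Total lines: 5

Answer: 5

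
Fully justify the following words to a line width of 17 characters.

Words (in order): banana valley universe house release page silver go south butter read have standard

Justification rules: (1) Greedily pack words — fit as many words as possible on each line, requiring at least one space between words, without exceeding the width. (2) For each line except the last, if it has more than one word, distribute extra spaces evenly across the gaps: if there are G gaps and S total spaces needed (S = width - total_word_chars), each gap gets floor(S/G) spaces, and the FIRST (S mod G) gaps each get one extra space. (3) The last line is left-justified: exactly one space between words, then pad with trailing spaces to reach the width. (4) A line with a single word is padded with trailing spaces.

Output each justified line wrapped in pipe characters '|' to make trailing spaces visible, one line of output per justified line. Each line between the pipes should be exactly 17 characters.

Answer: |banana     valley|
|universe    house|
|release      page|
|silver  go  south|
|butter  read have|
|standard         |

Derivation:
Line 1: ['banana', 'valley'] (min_width=13, slack=4)
Line 2: ['universe', 'house'] (min_width=14, slack=3)
Line 3: ['release', 'page'] (min_width=12, slack=5)
Line 4: ['silver', 'go', 'south'] (min_width=15, slack=2)
Line 5: ['butter', 'read', 'have'] (min_width=16, slack=1)
Line 6: ['standard'] (min_width=8, slack=9)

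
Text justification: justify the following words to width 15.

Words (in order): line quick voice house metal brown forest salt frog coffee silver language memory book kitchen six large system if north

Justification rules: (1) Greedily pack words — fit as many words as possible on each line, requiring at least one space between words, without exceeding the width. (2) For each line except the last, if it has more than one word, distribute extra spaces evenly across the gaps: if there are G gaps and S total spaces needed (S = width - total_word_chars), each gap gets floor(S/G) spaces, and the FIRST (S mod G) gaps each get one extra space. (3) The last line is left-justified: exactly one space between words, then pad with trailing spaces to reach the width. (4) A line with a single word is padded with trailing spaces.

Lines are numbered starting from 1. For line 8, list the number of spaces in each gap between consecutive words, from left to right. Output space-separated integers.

Line 1: ['line', 'quick'] (min_width=10, slack=5)
Line 2: ['voice', 'house'] (min_width=11, slack=4)
Line 3: ['metal', 'brown'] (min_width=11, slack=4)
Line 4: ['forest', 'salt'] (min_width=11, slack=4)
Line 5: ['frog', 'coffee'] (min_width=11, slack=4)
Line 6: ['silver', 'language'] (min_width=15, slack=0)
Line 7: ['memory', 'book'] (min_width=11, slack=4)
Line 8: ['kitchen', 'six'] (min_width=11, slack=4)
Line 9: ['large', 'system', 'if'] (min_width=15, slack=0)
Line 10: ['north'] (min_width=5, slack=10)

Answer: 5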